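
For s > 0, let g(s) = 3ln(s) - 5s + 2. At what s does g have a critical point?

g'(s) = 3/s − 5 = 0 gives s = 3/5.
g''(s) = -3/s², which is negative for s > 0, so this is a local maximum.
g(3/5) = 3·ln(3/5) - 3 + 2 ≈ -2.5325.

3/5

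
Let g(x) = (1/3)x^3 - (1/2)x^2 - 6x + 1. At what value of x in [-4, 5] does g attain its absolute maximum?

-2

Differentiating, g'(x) = x^2 - x - 6; which vanishes at x = -2 and x = 3.
Evaluating at the critical points and endpoints: g(-4) = -13/3, g(-2) = 25/3, g(3) = -25/2, g(5) = 1/6.
The maximum over the interval is 25/3, attained at x = -2.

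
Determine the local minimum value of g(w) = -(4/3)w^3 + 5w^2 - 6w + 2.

-1/3

Critical points: g'(w) = -4w^2 + 10w - 6 vanishes at w = 1, 3/2.
Second-derivative test with g''(w) = -8w + 10: g''(1) = 2 > 0 ⇒ local minimum; g''(3/2) = -2 < 0 ⇒ local maximum.
The local minimum is g(1) = -1/3.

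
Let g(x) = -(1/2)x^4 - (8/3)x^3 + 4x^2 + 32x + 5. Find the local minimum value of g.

g'(x) = -2x^3 - 8x^2 + 8x + 32. Setting g'(x) = 0 gives x ∈ {-4, -2, 2}.
Since g''(x) = -6x^2 - 16x + 8, we get g''(-4) = -24 < 0 ⇒ local maximum; g''(-2) = 16 > 0 ⇒ local minimum; g''(2) = -48 < 0 ⇒ local maximum.
The local minimum is g(-2) = -89/3.

-89/3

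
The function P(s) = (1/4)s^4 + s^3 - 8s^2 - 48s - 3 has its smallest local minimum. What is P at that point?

P'(s) = s^3 + 3s^2 - 16s - 48. Setting P'(s) = 0 gives s ∈ {-4, -3, 4}.
P''(s) = 3s^2 + 6s - 16. P''(-4) = 8 > 0 ⇒ local minimum; P''(-3) = -7 < 0 ⇒ local maximum; P''(4) = 56 > 0 ⇒ local minimum.
The smallest local minimum is P(4) = -195.

-195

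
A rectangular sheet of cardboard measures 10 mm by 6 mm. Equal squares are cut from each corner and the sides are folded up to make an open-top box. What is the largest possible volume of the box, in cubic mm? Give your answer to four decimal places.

With cut size x, the volume is V(x) = x(10 − 2x)(6 − 2x) for 0 < x < 3.
V'(x) = 12x^2 − 64x + 60. Setting V'(x) = 0 gives x ≈ 1.2137 (the root in (0, 3)).
V''(x) = 24x − 64 is negative there, so this is the maximum; V ≈ 32.8353.

32.8353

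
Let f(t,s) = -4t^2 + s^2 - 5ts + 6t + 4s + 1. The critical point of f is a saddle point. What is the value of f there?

133/41

∂f/∂t = -8t - 5s + 6 = 0 and ∂f/∂s = -5t + 2s + 4 = 0, so (t, s) = (32/41, -2/41).
The Hessian has f_{tt} = -8, f_{ss} = 2, f_{ts} = -5, giving D = -41 < 0, so the point is a saddle point.
f(32/41, -2/41) = 133/41.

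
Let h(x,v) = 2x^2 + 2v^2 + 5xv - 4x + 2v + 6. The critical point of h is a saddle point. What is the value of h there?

134/9

∂h/∂x = 4x + 5v - 4 = 0 and ∂h/∂v = 5x + 4v + 2 = 0, so (x, v) = (-26/9, 28/9).
The Hessian has h_{xx} = 4, h_{vv} = 4, h_{xv} = 5, giving D = -9 < 0, so the point is a saddle point.
h(-26/9, 28/9) = 134/9.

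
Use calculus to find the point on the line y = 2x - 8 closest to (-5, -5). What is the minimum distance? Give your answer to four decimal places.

5.8138

Minimize D(x)^2 = (x + 5)^2 + (2x - 3)^2.
d/dx[D^2] = 2(x + 5) + 2·2·(2x - 3) = 0 ⇒ x = 1/5.
Then y = -38/5 and the distance is √(169/5) ≈ 5.8138.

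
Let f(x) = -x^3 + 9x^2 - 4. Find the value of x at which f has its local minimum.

f'(x) = -3x^2 + 18x = 0 at x = 0, 6.
Second-derivative test with f''(x) = -6x + 18: f''(0) = 18 > 0 ⇒ local minimum; f''(6) = -18 < 0 ⇒ local maximum.
Thus f has its local minimum at x = 0, with value -4.

0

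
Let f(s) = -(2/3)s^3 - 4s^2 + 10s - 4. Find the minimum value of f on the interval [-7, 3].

-212/3

f'(s) = -2s^2 - 8s + 10, which vanishes at s = -5 and s = 1.
Candidates: f(-7) = -124/3; f(-5) = -212/3; f(1) = 4/3; f(3) = -28.
So the minimum is f(-5) = -212/3.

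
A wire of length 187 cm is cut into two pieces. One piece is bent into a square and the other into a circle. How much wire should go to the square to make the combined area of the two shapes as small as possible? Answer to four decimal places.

104.7385

Let x be the length used for the square. Square side x/4; circle radius (187−x)/(2π).
A(x) = (x/4)² + π·((187−x)/(2π))² = x²/16 + (187−x)²/(4π) for 0 ≤ x ≤ 187. A'(x) = x/8 − (187−x)/(2π) = 0 gives x = 4·187/(π+4) ≈ 104.7385.
A'' = 1/8 + 1/(2π) > 0, so this gives the minimum combined area; x ≈ 104.7385 cm to the square.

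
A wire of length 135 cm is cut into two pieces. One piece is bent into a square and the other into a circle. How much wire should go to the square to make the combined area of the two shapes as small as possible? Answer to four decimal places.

75.6134

Let x be the length used for the square. Square side x/4; circle radius (135−x)/(2π).
A(x) = (x/4)² + π·((135−x)/(2π))² = x²/16 + (135−x)²/(4π) for 0 ≤ x ≤ 135. A'(x) = x/8 − (135−x)/(2π) = 0 gives x = 4·135/(π+4) ≈ 75.6134.
A'' = 1/8 + 1/(2π) > 0, so this gives the minimum combined area; x ≈ 75.6134 cm to the square.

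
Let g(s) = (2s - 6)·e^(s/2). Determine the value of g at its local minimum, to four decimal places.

g'(s) = 2·e^(s/2) + (2s - 6)·(1/2)·e^(s/2) = (s - 1)·e^(s/2). Since e^(s/2) > 0, the only critical point is s = 1.
g''(1) has the same sign as 1 > 0, so this is a local minimum.
g(1) = (-4)·e^(1/2) ≈ -6.5949.

-6.5949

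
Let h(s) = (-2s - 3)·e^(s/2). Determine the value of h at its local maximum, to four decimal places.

By the product rule, h'(s) = (-s - 7/2)·e^(s/2). Since e^(s/2) > 0, the only critical point is s = -7/2.
h''(-7/2) has the same sign as -1 < 0, so this is a local maximum.
h(-7/2) = (4)·e^(-7/4) ≈ 0.6951.

0.6951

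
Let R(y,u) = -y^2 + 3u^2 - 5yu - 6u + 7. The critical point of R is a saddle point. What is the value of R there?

∂R/∂y = -2y - 5u = 0 and ∂R/∂u = -5y + 6u - 6 = 0, so (y, u) = (-30/37, 12/37).
The Hessian has R_{yy} = -2, R_{uu} = 6, R_{yu} = -5, giving D = -37 < 0, so the point is a saddle point.
R(-30/37, 12/37) = 223/37.

223/37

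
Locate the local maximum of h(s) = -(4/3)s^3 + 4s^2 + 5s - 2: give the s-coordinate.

5/2

h'(s) = -4s^2 + 8s + 5. Setting h'(s) = 0 gives s ∈ {-1/2, 5/2}.
Since h''(s) = -8s + 8, we get h''(-1/2) = 12 > 0 ⇒ local minimum; h''(5/2) = -12 < 0 ⇒ local maximum.
The local maximum is h(5/2) = 44/3.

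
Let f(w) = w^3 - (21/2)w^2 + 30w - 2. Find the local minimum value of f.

f'(w) = 3w^2 - 21w + 30. Setting f'(w) = 0 gives w ∈ {2, 5}.
f''(w) = 6w - 21. f''(2) = -9 < 0 ⇒ local maximum; f''(5) = 9 > 0 ⇒ local minimum.
Thus f has its local minimum at w = 5, with value 21/2.

21/2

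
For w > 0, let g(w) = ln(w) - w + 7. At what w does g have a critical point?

1

g'(w) = 1/w − 1 = 0 gives w = 1.
g''(w) = -1/w², which is negative for w > 0, so this is a local maximum.
g(1) = 1·ln(1) - 1 + 7 ≈ 6.0000.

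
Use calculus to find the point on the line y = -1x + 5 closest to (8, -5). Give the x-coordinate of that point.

9

Minimize D(x)^2 = (x - 8)^2 + (-x + 10)^2.
d/dx[D^2] = 2(x - 8) + 2·(-1)·(-x + 10) = 0 ⇒ x = 9.
Then y = -4 and the distance is √(2) ≈ 1.4142.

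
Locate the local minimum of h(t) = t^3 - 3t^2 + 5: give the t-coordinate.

2

Critical points: h'(t) = 3t^2 - 6t vanishes at t = 0, 2.
Second-derivative test with h''(t) = 6t - 6: h''(0) = -6 < 0 ⇒ local maximum; h''(2) = 6 > 0 ⇒ local minimum.
Thus h has its local minimum at t = 2, with value 1.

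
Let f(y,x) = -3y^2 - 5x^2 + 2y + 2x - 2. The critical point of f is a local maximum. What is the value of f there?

∂f/∂y = -6y + 2 = 0 and ∂f/∂x = -10x + 2 = 0, so (y, x) = (1/3, 1/5).
The Hessian has f_{yy} = -6, f_{xx} = -10, f_{yx} = 0, giving D = 60 > 0 with f_{yy} < 0, so the point is a local maximum.
f(1/3, 1/5) = -22/15.

-22/15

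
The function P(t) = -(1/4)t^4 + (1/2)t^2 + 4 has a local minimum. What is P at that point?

P'(t) = -t^3 + t. Setting P'(t) = 0 gives t ∈ {-1, 0, 1}.
P''(t) = -3t^2 + 1. P''(-1) = -2 < 0 ⇒ local maximum; P''(0) = 1 > 0 ⇒ local minimum; P''(1) = -2 < 0 ⇒ local maximum.
So the local minimum value is P(0) = 4.

4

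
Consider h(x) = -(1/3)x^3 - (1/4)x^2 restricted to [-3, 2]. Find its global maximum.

Differentiating, h'(x) = -x^2 - (1/2)x; which vanishes at x = -1/2 and x = 0.
Evaluating at the critical points and endpoints: h(-3) = 27/4,  h(-1/2) = -1/48,  h(0) = 0,  h(2) = -11/3.
Hence the absolute maximum is 27/4 at x = -3.

27/4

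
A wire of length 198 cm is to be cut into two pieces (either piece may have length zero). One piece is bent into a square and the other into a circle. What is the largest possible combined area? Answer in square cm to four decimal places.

3119.7552

Let x be the length used for the square. Square side x/4; circle radius (198−x)/(2π).
A(x) = (x/4)² + π·((198−x)/(2π))² = x²/16 + (198−x)²/(4π) for 0 ≤ x ≤ 198. A'(x) = x/8 − (198−x)/(2π) = 0 gives x = 4·198/(π+4) ≈ 110.8996.
A'' > 0, so the interior critical point is a minimum; the maximum is at an endpoint. A(0) = 3119.7552 and A(198) = 2450.2500, so the largest area is 3119.7552.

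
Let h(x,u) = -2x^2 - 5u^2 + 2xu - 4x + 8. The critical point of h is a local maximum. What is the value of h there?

92/9

∂h/∂x = -4x + 2u - 4 = 0 and ∂h/∂u = 2x - 10u = 0, so (x, u) = (-10/9, -2/9).
The Hessian has h_{xx} = -4, h_{uu} = -10, h_{xu} = 2, giving D = 36 > 0 with h_{xx} < 0, so the point is a local maximum.
h(-10/9, -2/9) = 92/9.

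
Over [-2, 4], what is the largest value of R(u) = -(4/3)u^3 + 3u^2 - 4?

56/3

The derivative is -4u^2 + 6u, which vanishes at u = 0 and u = 3/2.
Evaluating at the critical points and endpoints: R(-2) = 56/3,  R(0) = -4,  R(3/2) = -7/4,  R(4) = -124/3.
Hence the absolute maximum is 56/3 at u = -2.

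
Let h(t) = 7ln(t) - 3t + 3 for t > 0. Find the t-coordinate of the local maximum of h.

7/3

h'(t) = 7/t − 3 = 0 gives t = 7/3.
h''(t) = -7/t², which is negative for t > 0, so this is a local maximum.
h(7/3) = 7·ln(7/3) - 7 + 3 ≈ 1.9311.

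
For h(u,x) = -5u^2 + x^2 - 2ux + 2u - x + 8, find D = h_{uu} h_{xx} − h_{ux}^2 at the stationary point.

∂h/∂u = -10u - 2x + 2 = 0 and ∂h/∂x = -2u + 2x - 1 = 0, so (u, x) = (1/12, 7/12).
The Hessian has h_{uu} = -10, h_{xx} = 2, h_{ux} = -2, giving D = -24 < 0, so the point is a saddle point.
D = (-10)·(2) − (-2)^2 = -24.

-24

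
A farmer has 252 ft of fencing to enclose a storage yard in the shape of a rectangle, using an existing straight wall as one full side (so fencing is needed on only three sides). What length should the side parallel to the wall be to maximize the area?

Let the sides perpendicular to the wall have length x and the parallel side y, so 2x + y = 252 and the area is A = xy = x(252 − 2x).
A'(x) = 252 − 4x = 0 gives x = 63, and A''(x) = −4 < 0 confirms a maximum.
Then y = 252 − 2·63 = 126 and A = 7938.

126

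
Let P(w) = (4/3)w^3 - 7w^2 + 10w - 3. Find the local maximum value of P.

4/3

P'(w) = 4w^2 - 14w + 10 = 0 at w = 1, 5/2.
Since P''(w) = 8w - 14, we get P''(1) = -6 < 0 ⇒ local maximum; P''(5/2) = 6 > 0 ⇒ local minimum.
So the local maximum value is P(1) = 4/3.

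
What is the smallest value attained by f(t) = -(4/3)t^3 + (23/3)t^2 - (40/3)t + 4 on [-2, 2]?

-268/81

Differentiating, f'(t) = -4t^2 + (46/3)t - 40/3; whose only zero in [-2, 2] is t = 4/3.
Evaluating at the critical points and endpoints: f(-2) = 72,  f(4/3) = -268/81,  f(2) = -8/3.
Hence the absolute minimum is -268/81 at t = 4/3.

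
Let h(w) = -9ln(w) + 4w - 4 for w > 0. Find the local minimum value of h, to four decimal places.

-2.2984

h'(w) = -9/w + 4 = 0 gives w = 9/4.
h''(w) = 9/w², which is positive for w > 0, so this is a local minimum.
h(9/4) = -9·ln(9/4) + 9 - 4 ≈ -2.2984.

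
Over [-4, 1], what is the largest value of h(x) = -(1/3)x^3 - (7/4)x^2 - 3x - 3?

7/3

The derivative is -x^2 - (7/2)x - 3, which vanishes at x = -2 and x = -3/2.
Compare values at every candidate in [-4, 1]: h(-4) = 7/3,  h(-2) = -4/3,  h(-3/2) = -21/16,  h(1) = -97/12.
Hence the absolute maximum is 7/3 at x = -4.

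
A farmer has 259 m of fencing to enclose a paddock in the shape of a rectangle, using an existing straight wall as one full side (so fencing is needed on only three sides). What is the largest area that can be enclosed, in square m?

Let the sides perpendicular to the wall have length x and the parallel side y, so 2x + y = 259 and the area is A = xy = x(259 − 2x).
A'(x) = 259 − 4x = 0 gives x = 259/4, and A''(x) = −4 < 0 confirms a maximum.
Then y = 259 − 2·259/4 = 259/2 and A = 67081/8.

67081/8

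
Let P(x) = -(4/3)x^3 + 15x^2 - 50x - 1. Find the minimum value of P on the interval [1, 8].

-371/3

P'(x) = -4x^2 + 30x - 50, which vanishes at x = 5/2 and x = 5.
Evaluating at the critical points and endpoints: P(1) = -112/3, P(5/2) = -637/12, P(5) = -128/3, P(8) = -371/3.
Hence the absolute minimum is -371/3 at x = 8.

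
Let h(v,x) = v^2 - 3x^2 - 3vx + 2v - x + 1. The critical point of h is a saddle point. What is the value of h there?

∂h/∂v = 2v - 3x + 2 = 0 and ∂h/∂x = -3v - 6x - 1 = 0, so (v, x) = (-5/7, 4/21).
The Hessian has h_{vv} = 2, h_{xx} = -6, h_{vx} = -3, giving D = -21 < 0, so the point is a saddle point.
h(-5/7, 4/21) = 4/21.

4/21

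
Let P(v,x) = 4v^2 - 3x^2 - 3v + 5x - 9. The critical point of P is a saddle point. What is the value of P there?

-359/48

∂P/∂v = 8v - 3 = 0 and ∂P/∂x = -6x + 5 = 0, so (v, x) = (3/8, 5/6).
The Hessian has P_{vv} = 8, P_{xx} = -6, P_{vx} = 0, giving D = -48 < 0, so the point is a saddle point.
P(3/8, 5/6) = -359/48.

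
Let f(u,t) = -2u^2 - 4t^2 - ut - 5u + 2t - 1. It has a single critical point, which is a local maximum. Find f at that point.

87/31

∂f/∂u = -4u - t - 5 = 0 and ∂f/∂t = -u - 8t + 2 = 0, so (u, t) = (-42/31, 13/31).
The Hessian has f_{uu} = -4, f_{tt} = -8, f_{ut} = -1, giving D = 31 > 0 with f_{uu} < 0, so the point is a local maximum.
f(-42/31, 13/31) = 87/31.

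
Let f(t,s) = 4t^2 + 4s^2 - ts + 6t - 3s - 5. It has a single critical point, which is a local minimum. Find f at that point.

-53/7

∂f/∂t = 8t - s + 6 = 0 and ∂f/∂s = -t + 8s - 3 = 0, so (t, s) = (-5/7, 2/7).
The Hessian has f_{tt} = 8, f_{ss} = 8, f_{ts} = -1, giving D = 63 > 0 with f_{tt} > 0, so the point is a local minimum.
f(-5/7, 2/7) = -53/7.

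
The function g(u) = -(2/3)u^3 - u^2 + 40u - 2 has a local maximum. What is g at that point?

298/3

g'(u) = -2u^2 - 2u + 40 = 0 at u = -5, 4.
Second-derivative test with g''(u) = -4u - 2: g''(-5) = 18 > 0 ⇒ local minimum; g''(4) = -18 < 0 ⇒ local maximum.
Thus g has its local maximum at u = 4, with value 298/3.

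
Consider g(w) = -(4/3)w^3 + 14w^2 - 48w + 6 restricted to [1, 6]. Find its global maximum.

-88/3

g'(w) = -4w^2 + 28w - 48, which vanishes at w = 3 and w = 4.
Candidates: g(1) = -88/3, g(3) = -48, g(4) = -142/3, g(6) = -66.
So the maximum is g(1) = -88/3.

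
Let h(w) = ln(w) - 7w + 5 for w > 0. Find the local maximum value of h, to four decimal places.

2.0541

h'(w) = 1/w − 7 = 0 gives w = 1/7.
h''(w) = -1/w², which is negative for w > 0, so this is a local maximum.
h(1/7) = 1·ln(1/7) - 1 + 5 ≈ 2.0541.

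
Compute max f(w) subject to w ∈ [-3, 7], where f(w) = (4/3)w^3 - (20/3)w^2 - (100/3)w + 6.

The derivative is 4w^2 - (40/3)w - 100/3, which vanishes at w = -5/3 and w = 5.
Compare values at every candidate in [-3, 7]: f(-3) = 10,  f(-5/3) = 2986/81,  f(5) = -482/3,  f(7) = -290/3.
The maximum over the interval is 2986/81, attained at w = -5/3.

2986/81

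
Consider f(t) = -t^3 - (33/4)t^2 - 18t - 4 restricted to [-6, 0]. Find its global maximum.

f'(t) = -3t^2 - (33/2)t - 18, which vanishes at t = -4 and t = -3/2.
Candidates: f(-6) = 23, f(-4) = 0, f(-3/2) = 125/16, f(0) = -4.
So the maximum is f(-6) = 23.

23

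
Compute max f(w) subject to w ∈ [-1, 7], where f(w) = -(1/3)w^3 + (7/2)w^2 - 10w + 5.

The derivative is -w^2 + 7w - 10, which vanishes at w = 2 and w = 5.
Compare values at every candidate in [-1, 7]: f(-1) = 113/6,  f(2) = -11/3,  f(5) = 5/6,  f(7) = -47/6.
So the maximum is f(-1) = 113/6.

113/6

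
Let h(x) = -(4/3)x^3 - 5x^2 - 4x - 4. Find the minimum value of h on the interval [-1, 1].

The derivative is -4x^2 - 10x - 4, whose only zero in [-1, 1] is x = -1/2.
Compare values at every candidate in [-1, 1]: h(-1) = -11/3,  h(-1/2) = -37/12,  h(1) = -43/3.
So the minimum is h(1) = -43/3.

-43/3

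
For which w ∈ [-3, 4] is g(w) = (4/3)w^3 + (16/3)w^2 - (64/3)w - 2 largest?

4

Differentiating, g'(w) = 4w^2 + (32/3)w - 64/3; whose only zero in [-3, 4] is w = 4/3.
Compare values at every candidate in [-3, 4]: g(-3) = 74; g(4/3) = -1442/81; g(4) = 250/3.
So the maximum is g(4) = 250/3.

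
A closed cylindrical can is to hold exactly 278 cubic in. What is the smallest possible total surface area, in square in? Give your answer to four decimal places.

235.8003

With radius r and height h, πr²h = 278 so h = 278/(πr²), and S(r) = 2πr² + 2πrh = 2πr² + 2·278/r.
S'(r) = 4πr − 2·278/r² = 0 ⇒ r³ = 278/(2π), so r ≈ 3.5369 and h = 2r ≈ 7.0738.
S''(r) = 4π + 4·278/r³ > 0, so this is the minimum; S ≈ 235.8003.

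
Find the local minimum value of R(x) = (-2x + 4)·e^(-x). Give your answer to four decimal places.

Differentiating with the product rule gives R'(x) = (2x - 6)·e^(-x). Since e^(-x) > 0, the only critical point is x = 3.
R''(3) has the same sign as 2 > 0, so this is a local minimum.
R(3) = (-2)·e^(-3) ≈ -0.0996.

-0.0996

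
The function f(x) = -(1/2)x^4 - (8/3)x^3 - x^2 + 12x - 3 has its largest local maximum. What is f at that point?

29/6

Critical points: f'(x) = -2x^3 - 8x^2 - 2x + 12 vanishes at x = -3, -2, 1.
f''(x) = -6x^2 - 16x - 2. f''(-3) = -8 < 0 ⇒ local maximum; f''(-2) = 6 > 0 ⇒ local minimum; f''(1) = -24 < 0 ⇒ local maximum.
The largest local maximum is f(1) = 29/6.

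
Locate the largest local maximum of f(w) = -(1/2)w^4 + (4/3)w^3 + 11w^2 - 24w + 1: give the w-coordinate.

Critical points: f'(w) = -2w^3 + 4w^2 + 22w - 24 vanishes at w = -3, 1, 4.
Second-derivative test with f''(w) = -6w^2 + 8w + 22: f''(-3) = -56 < 0 ⇒ local maximum; f''(1) = 24 > 0 ⇒ local minimum; f''(4) = -42 < 0 ⇒ local maximum.
So the largest local maximum value is f(-3) = 191/2.

-3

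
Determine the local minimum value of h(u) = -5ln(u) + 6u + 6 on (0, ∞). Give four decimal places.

h'(u) = -5/u + 6 = 0 gives u = 5/6.
h''(u) = 5/u², which is positive for u > 0, so this is a local minimum.
h(5/6) = -5·ln(5/6) + 5 + 6 ≈ 11.9116.

11.9116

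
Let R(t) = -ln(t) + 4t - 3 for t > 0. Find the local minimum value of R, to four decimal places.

R'(t) = -1/t + 4 = 0 gives t = 1/4.
R''(t) = 1/t², which is positive for t > 0, so this is a local minimum.
R(1/4) = -1·ln(1/4) + 1 - 3 ≈ -0.6137.

-0.6137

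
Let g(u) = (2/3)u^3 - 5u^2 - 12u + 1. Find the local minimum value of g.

-107

g'(u) = 2u^2 - 10u - 12 = 0 at u = -1, 6.
Since g''(u) = 4u - 10, we get g''(-1) = -14 < 0 ⇒ local maximum; g''(6) = 14 > 0 ⇒ local minimum.
So the local minimum value is g(6) = -107.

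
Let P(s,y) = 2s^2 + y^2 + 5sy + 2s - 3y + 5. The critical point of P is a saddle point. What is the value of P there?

∂P/∂s = 4s + 5y + 2 = 0 and ∂P/∂y = 5s + 2y - 3 = 0, so (s, y) = (19/17, -22/17).
The Hessian has P_{ss} = 4, P_{yy} = 2, P_{sy} = 5, giving D = -17 < 0, so the point is a saddle point.
P(19/17, -22/17) = 137/17.

137/17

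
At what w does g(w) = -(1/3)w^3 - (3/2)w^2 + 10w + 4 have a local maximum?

2

Critical points: g'(w) = -w^2 - 3w + 10 vanishes at w = -5, 2.
Since g''(w) = -2w - 3, we get g''(-5) = 7 > 0 ⇒ local minimum; g''(2) = -7 < 0 ⇒ local maximum.
The local maximum is g(2) = 46/3.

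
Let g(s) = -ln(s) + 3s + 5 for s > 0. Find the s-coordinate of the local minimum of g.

g'(s) = -1/s + 3 = 0 gives s = 1/3.
g''(s) = 1/s², which is positive for s > 0, so this is a local minimum.
g(1/3) = -1·ln(1/3) + 1 + 5 ≈ 7.0986.

1/3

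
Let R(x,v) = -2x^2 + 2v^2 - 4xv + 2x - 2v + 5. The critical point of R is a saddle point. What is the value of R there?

9/2

∂R/∂x = -4x - 4v + 2 = 0 and ∂R/∂v = -4x + 4v - 2 = 0, so (x, v) = (0, 1/2).
The Hessian has R_{xx} = -4, R_{vv} = 4, R_{xv} = -4, giving D = -32 < 0, so the point is a saddle point.
R(0, 1/2) = 9/2.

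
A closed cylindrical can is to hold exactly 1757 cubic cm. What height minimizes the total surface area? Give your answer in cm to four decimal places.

With radius r and height h, πr²h = 1757 so h = 1757/(πr²), and S(r) = 2πr² + 2πrh = 2πr² + 2·1757/r.
S'(r) = 4πr − 2·1757/r² = 0 ⇒ r³ = 1757/(2π), so r ≈ 6.5393 and h = 2r ≈ 13.0786.
S''(r) = 4π + 4·1757/r³ > 0, so this is the minimum; S ≈ 806.0507.

13.0786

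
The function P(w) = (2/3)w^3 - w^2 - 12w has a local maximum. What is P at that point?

P'(w) = 2w^2 - 2w - 12. Setting P'(w) = 0 gives w ∈ {-2, 3}.
Since P''(w) = 4w - 2, we get P''(-2) = -10 < 0 ⇒ local maximum; P''(3) = 10 > 0 ⇒ local minimum.
The local maximum is P(-2) = 44/3.

44/3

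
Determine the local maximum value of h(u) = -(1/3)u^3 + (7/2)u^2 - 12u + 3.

Critical points: h'(u) = -u^2 + 7u - 12 vanishes at u = 3, 4.
Since h''(u) = -2u + 7, we get h''(3) = 1 > 0 ⇒ local minimum; h''(4) = -1 < 0 ⇒ local maximum.
Thus h has its local maximum at u = 4, with value -31/3.

-31/3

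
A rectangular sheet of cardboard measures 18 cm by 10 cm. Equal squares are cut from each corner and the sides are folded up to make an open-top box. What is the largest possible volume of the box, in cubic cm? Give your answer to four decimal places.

168.1260

With cut size x, the volume is V(x) = x(18 − 2x)(10 − 2x) for 0 < x < 5.
V'(x) = 12x^2 − 112x + 180. Setting V'(x) = 0 gives x ≈ 2.0633 (the root in (0, 5)).
V''(x) = 24x − 112 is negative there, so this is the maximum; V ≈ 168.1260.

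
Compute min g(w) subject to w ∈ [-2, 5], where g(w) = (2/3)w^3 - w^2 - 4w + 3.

-11/3

The derivative is 2w^2 - 2w - 4, which vanishes at w = -1 and w = 2.
Evaluating at the critical points and endpoints: g(-2) = 5/3; g(-1) = 16/3; g(2) = -11/3; g(5) = 124/3.
Hence the absolute minimum is -11/3 at w = 2.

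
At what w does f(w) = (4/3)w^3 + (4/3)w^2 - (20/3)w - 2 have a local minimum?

1

f'(w) = 4w^2 + (8/3)w - 20/3 = 0 at w = -5/3, 1.
Since f''(w) = 8w + 8/3, we get f''(-5/3) = -32/3 < 0 ⇒ local maximum; f''(1) = 32/3 > 0 ⇒ local minimum.
The local minimum is f(1) = -6.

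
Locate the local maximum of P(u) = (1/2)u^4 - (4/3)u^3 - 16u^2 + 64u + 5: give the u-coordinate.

2

P'(u) = 2u^3 - 4u^2 - 32u + 64 = 0 at u = -4, 2, 4.
Second-derivative test with P''(u) = 6u^2 - 8u - 32: P''(-4) = 96 > 0 ⇒ local minimum; P''(2) = -24 < 0 ⇒ local maximum; P''(4) = 32 > 0 ⇒ local minimum.
The local maximum is P(2) = 199/3.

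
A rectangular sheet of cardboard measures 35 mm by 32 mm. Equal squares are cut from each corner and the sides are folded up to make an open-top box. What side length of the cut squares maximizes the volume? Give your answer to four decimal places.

With cut size x, the volume is V(x) = x(35 − 2x)(32 − 2x) for 0 < x < 16.
V'(x) = 12x^2 − 268x + 1120. Setting V'(x) = 0 gives x ≈ 5.5666 (the root in (0, 16)).
V''(x) = 24x − 268 is negative there, so this is the maximum; V ≈ 2772.2990.

5.5666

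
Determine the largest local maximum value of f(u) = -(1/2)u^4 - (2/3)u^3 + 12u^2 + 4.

f'(u) = -2u^3 - 2u^2 + 24u = 0 at u = -4, 0, 3.
Since f''(u) = -6u^2 - 4u + 24, we get f''(-4) = -56 < 0 ⇒ local maximum; f''(0) = 24 > 0 ⇒ local minimum; f''(3) = -42 < 0 ⇒ local maximum.
Thus f has its largest local maximum at u = -4, with value 332/3.

332/3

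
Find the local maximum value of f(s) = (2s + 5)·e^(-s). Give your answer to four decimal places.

Differentiating with the product rule gives f'(s) = (-2s - 3)·e^(-s). Since e^(-s) > 0, the only critical point is s = -3/2.
f''(-3/2) has the same sign as -2 < 0, so this is a local maximum.
f(-3/2) = (2)·e^(3/2) ≈ 8.9634.

8.9634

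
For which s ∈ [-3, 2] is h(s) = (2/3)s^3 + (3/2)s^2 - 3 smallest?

The derivative is 2s^2 + 3s, which vanishes at s = -3/2 and s = 0.
Evaluating at the critical points and endpoints: h(-3) = -15/2, h(-3/2) = -15/8, h(0) = -3, h(2) = 25/3.
The minimum over the interval is -15/2, attained at s = -3.

-3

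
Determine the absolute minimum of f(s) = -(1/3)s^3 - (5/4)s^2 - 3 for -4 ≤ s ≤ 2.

f'(s) = -s^2 - (5/2)s, which vanishes at s = -5/2 and s = 0.
Compare values at every candidate in [-4, 2]: f(-4) = -5/3,  f(-5/2) = -269/48,  f(0) = -3,  f(2) = -32/3.
So the minimum is f(2) = -32/3.

-32/3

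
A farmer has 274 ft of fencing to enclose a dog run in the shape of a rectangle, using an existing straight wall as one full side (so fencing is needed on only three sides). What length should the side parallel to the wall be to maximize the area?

Let the sides perpendicular to the wall have length x and the parallel side y, so 2x + y = 274 and the area is A = xy = x(274 − 2x).
A'(x) = 274 − 4x = 0 gives x = 137/2, and A''(x) = −4 < 0 confirms a maximum.
Then y = 274 − 2·137/2 = 137 and A = 18769/2.

137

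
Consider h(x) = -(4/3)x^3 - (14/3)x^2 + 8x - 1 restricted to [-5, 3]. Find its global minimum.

-55

The derivative is -4x^2 - (28/3)x + 8, which vanishes at x = -3 and x = 2/3.
Candidates: h(-5) = 9; h(-3) = -31; h(2/3) = 151/81; h(3) = -55.
The minimum over the interval is -55, attained at x = 3.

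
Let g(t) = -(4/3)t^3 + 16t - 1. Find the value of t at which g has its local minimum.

g'(t) = -4t^2 + 16. Setting g'(t) = 0 gives t ∈ {-2, 2}.
Second-derivative test with g''(t) = -8t: g''(-2) = 16 > 0 ⇒ local minimum; g''(2) = -16 < 0 ⇒ local maximum.
Thus g has its local minimum at t = -2, with value -67/3.

-2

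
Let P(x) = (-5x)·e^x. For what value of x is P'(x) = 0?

By the product rule, P'(x) = (-5x - 5)·e^x. Since e^x > 0, the only critical point is x = -1.
P''(-1) has the same sign as -5 < 0, so this is a local maximum.
P(-1) = (5)·e^(-1) ≈ 1.8394.

-1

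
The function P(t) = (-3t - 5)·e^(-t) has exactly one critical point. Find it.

-2/3

By the product rule, P'(t) = (3t + 2)·e^(-t). Since e^(-t) > 0, the only critical point is t = -2/3.
P''(-2/3) has the same sign as 3 > 0, so this is a local minimum.
P(-2/3) = (-3)·e^(2/3) ≈ -5.8432.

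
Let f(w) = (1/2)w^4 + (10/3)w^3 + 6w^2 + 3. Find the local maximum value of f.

f'(w) = 2w^3 + 10w^2 + 12w = 0 at w = -3, -2, 0.
Since f''(w) = 6w^2 + 20w + 12, we get f''(-3) = 6 > 0 ⇒ local minimum; f''(-2) = -4 < 0 ⇒ local maximum; f''(0) = 12 > 0 ⇒ local minimum.
So the local maximum value is f(-2) = 25/3.

25/3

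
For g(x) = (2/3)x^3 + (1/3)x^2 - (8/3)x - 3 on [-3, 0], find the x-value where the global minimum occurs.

-3

The derivative is 2x^2 + (2/3)x - 8/3, whose only zero in [-3, 0] is x = -4/3.
Evaluating at the critical points and endpoints: g(-3) = -10,  g(-4/3) = -35/81,  g(0) = -3.
The minimum over the interval is -10, attained at x = -3.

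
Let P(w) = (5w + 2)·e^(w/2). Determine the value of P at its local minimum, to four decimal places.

-3.0119

Differentiating with the product rule gives P'(w) = ((5/2)w + 6)·e^(w/2). Since e^(w/2) > 0, the only critical point is w = -12/5.
P''(-12/5) has the same sign as 5/2 > 0, so this is a local minimum.
P(-12/5) = (-10)·e^(-6/5) ≈ -3.0119.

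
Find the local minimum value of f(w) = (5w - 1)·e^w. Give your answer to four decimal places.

-2.2466

f'(w) = 5·e^w + (5w - 1)·1·e^w = (5w + 4)·e^w. Since e^w > 0, the only critical point is w = -4/5.
f''(-4/5) has the same sign as 5 > 0, so this is a local minimum.
f(-4/5) = (-5)·e^(-4/5) ≈ -2.2466.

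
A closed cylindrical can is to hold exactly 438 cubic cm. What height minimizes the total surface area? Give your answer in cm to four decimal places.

8.2312

With radius r and height h, πr²h = 438 so h = 438/(πr²), and S(r) = 2πr² + 2πrh = 2πr² + 2·438/r.
S'(r) = 4πr − 2·438/r² = 0 ⇒ r³ = 438/(2π), so r ≈ 4.1156 and h = 2r ≈ 8.2312.
S''(r) = 4π + 4·438/r³ > 0, so this is the minimum; S ≈ 319.2743.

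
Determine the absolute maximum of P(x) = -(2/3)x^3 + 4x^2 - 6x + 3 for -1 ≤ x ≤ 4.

41/3

P'(x) = -2x^2 + 8x - 6, which vanishes at x = 1 and x = 3.
Candidates: P(-1) = 41/3; P(1) = 1/3; P(3) = 3; P(4) = 1/3.
Hence the absolute maximum is 41/3 at x = -1.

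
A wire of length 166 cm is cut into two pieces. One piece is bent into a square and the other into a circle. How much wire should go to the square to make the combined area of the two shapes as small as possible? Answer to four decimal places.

Let x be the length used for the square. Square side x/4; circle radius (166−x)/(2π).
A(x) = (x/4)² + π·((166−x)/(2π))² = x²/16 + (166−x)²/(4π) for 0 ≤ x ≤ 166. A'(x) = x/8 − (166−x)/(2π) = 0 gives x = 4·166/(π+4) ≈ 92.9765.
A'' = 1/8 + 1/(2π) > 0, so this gives the minimum combined area; x ≈ 92.9765 cm to the square.

92.9765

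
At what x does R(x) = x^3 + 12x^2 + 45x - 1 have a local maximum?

-5

R'(x) = 3x^2 + 24x + 45. Setting R'(x) = 0 gives x ∈ {-5, -3}.
Since R''(x) = 6x + 24, we get R''(-5) = -6 < 0 ⇒ local maximum; R''(-3) = 6 > 0 ⇒ local minimum.
So the local maximum value is R(-5) = -51.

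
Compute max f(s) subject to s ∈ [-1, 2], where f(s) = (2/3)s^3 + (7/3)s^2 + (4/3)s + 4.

64/3

Differentiating, f'(s) = 2s^2 + (14/3)s + 4/3; whose only zero in [-1, 2] is s = -1/3.
Candidates: f(-1) = 13/3; f(-1/3) = 307/81; f(2) = 64/3.
Hence the absolute maximum is 64/3 at s = 2.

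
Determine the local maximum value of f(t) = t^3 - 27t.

f'(t) = 3t^2 - 27 = 0 at t = -3, 3.
f''(t) = 6t. f''(-3) = -18 < 0 ⇒ local maximum; f''(3) = 18 > 0 ⇒ local minimum.
Thus f has its local maximum at t = -3, with value 54.

54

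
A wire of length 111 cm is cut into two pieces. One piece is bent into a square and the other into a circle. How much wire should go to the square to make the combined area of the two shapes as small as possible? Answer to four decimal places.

62.1710

Let x be the length used for the square. Square side x/4; circle radius (111−x)/(2π).
A(x) = (x/4)² + π·((111−x)/(2π))² = x²/16 + (111−x)²/(4π) for 0 ≤ x ≤ 111. A'(x) = x/8 − (111−x)/(2π) = 0 gives x = 4·111/(π+4) ≈ 62.1710.
A'' = 1/8 + 1/(2π) > 0, so this gives the minimum combined area; x ≈ 62.1710 cm to the square.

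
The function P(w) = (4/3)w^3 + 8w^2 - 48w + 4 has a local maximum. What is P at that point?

P'(w) = 4w^2 + 16w - 48. Setting P'(w) = 0 gives w ∈ {-6, 2}.
P''(w) = 8w + 16. P''(-6) = -32 < 0 ⇒ local maximum; P''(2) = 32 > 0 ⇒ local minimum.
So the local maximum value is P(-6) = 292.

292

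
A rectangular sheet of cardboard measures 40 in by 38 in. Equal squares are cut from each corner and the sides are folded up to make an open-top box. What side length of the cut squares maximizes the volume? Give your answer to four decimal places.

With cut size x, the volume is V(x) = x(40 − 2x)(38 − 2x) for 0 < x < 19.
V'(x) = 12x^2 − 312x + 1520. Setting V'(x) = 0 gives x ≈ 6.4936 (the root in (0, 19)).
V''(x) = 24x − 312 is negative there, so this is the maximum; V ≈ 4387.5032.

6.4936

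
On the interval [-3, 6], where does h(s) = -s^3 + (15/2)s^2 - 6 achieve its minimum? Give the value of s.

0

h'(s) = -3s^2 + 15s, which vanishes at s = 0 and s = 5.
Evaluating at the critical points and endpoints: h(-3) = 177/2; h(0) = -6; h(5) = 113/2; h(6) = 48.
The minimum over the interval is -6, attained at s = 0.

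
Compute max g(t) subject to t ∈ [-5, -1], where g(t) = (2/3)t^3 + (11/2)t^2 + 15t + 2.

-49/6

Differentiating, g'(t) = 2t^2 + 11t + 15; which vanishes at t = -3 and t = -5/2.
Candidates: g(-5) = -113/6; g(-3) = -23/2; g(-5/2) = -277/24; g(-1) = -49/6.
Hence the absolute maximum is -49/6 at t = -1.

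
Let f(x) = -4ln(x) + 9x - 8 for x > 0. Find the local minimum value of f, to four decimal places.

-0.7563

f'(x) = -4/x + 9 = 0 gives x = 4/9.
f''(x) = 4/x², which is positive for x > 0, so this is a local minimum.
f(4/9) = -4·ln(4/9) + 4 - 8 ≈ -0.7563.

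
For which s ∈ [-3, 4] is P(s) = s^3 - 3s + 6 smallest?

-3

Differentiating, P'(s) = 3s^2 - 3; which vanishes at s = -1 and s = 1.
Candidates: P(-3) = -12, P(-1) = 8, P(1) = 4, P(4) = 58.
The minimum over the interval is -12, attained at s = -3.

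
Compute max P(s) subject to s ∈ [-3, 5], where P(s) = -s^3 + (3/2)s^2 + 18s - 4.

The derivative is -3s^2 + 3s + 18, which vanishes at s = -2 and s = 3.
Compare values at every candidate in [-3, 5]: P(-3) = -35/2; P(-2) = -26; P(3) = 73/2; P(5) = -3/2.
Hence the absolute maximum is 73/2 at s = 3.

73/2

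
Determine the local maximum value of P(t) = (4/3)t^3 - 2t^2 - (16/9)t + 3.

269/81

P'(t) = 4t^2 - 4t - 16/9 = 0 at t = -1/3, 4/3.
Second-derivative test with P''(t) = 8t - 4: P''(-1/3) = -20/3 < 0 ⇒ local maximum; P''(4/3) = 20/3 > 0 ⇒ local minimum.
Thus P has its local maximum at t = -1/3, with value 269/81.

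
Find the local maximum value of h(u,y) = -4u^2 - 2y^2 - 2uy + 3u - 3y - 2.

∂h/∂u = -8u - 2y + 3 = 0 and ∂h/∂y = -2u - 4y - 3 = 0, so (u, y) = (9/14, -15/14).
The Hessian has h_{uu} = -8, h_{yy} = -4, h_{uy} = -2, giving D = 28 > 0 with h_{uu} < 0, so the point is a local maximum.
h(9/14, -15/14) = 4/7.

4/7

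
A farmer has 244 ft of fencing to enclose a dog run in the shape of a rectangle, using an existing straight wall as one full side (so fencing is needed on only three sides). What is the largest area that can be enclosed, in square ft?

Let the sides perpendicular to the wall have length x and the parallel side y, so 2x + y = 244 and the area is A = xy = x(244 − 2x).
A'(x) = 244 − 4x = 0 gives x = 61, and A''(x) = −4 < 0 confirms a maximum.
Then y = 244 − 2·61 = 122 and A = 7442.

7442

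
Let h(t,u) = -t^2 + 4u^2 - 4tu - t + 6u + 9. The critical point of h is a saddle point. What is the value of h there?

29/4

∂h/∂t = -2t - 4u - 1 = 0 and ∂h/∂u = -4t + 8u + 6 = 0, so (t, u) = (1/2, -1/2).
The Hessian has h_{tt} = -2, h_{uu} = 8, h_{tu} = -4, giving D = -32 < 0, so the point is a saddle point.
h(1/2, -1/2) = 29/4.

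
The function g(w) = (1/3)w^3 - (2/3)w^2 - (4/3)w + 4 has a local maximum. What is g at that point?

364/81

Critical points: g'(w) = w^2 - (4/3)w - 4/3 vanishes at w = -2/3, 2.
g''(w) = 2w - 4/3. g''(-2/3) = -8/3 < 0 ⇒ local maximum; g''(2) = 8/3 > 0 ⇒ local minimum.
The local maximum is g(-2/3) = 364/81.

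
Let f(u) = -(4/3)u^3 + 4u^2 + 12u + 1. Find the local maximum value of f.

37

f'(u) = -4u^2 + 8u + 12 = 0 at u = -1, 3.
f''(u) = -8u + 8. f''(-1) = 16 > 0 ⇒ local minimum; f''(3) = -16 < 0 ⇒ local maximum.
So the local maximum value is f(3) = 37.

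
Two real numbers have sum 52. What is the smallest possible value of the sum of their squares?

With a + b = 52, a^2 + b^2 = a^2 + (52 − a)^2.
The derivative 2a − 2(52 − a) = 4a − 104 vanishes at a = 26; second derivative 4 > 0, a minimum.
The minimum is 2·(26)^2 = 1352.

1352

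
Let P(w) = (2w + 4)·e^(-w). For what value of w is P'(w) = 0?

P'(w) = 2·e^(-w) + (2w + 4)·(-1)·e^(-w) = (-2w - 2)·e^(-w). Since e^(-w) > 0, the only critical point is w = -1.
P''(-1) has the same sign as -2 < 0, so this is a local maximum.
P(-1) = (2)·e^(1) ≈ 5.4366.

-1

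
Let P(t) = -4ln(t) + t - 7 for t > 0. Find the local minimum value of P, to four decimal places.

P'(t) = -4/t + 1 = 0 gives t = 4.
P''(t) = 4/t², which is positive for t > 0, so this is a local minimum.
P(4) = -4·ln(4) + 4 - 7 ≈ -8.5452.

-8.5452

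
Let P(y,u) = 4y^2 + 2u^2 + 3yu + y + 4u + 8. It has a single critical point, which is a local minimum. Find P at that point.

130/23

∂P/∂y = 8y + 3u + 1 = 0 and ∂P/∂u = 3y + 4u + 4 = 0, so (y, u) = (8/23, -29/23).
The Hessian has P_{yy} = 8, P_{uu} = 4, P_{yu} = 3, giving D = 23 > 0 with P_{yy} > 0, so the point is a local minimum.
P(8/23, -29/23) = 130/23.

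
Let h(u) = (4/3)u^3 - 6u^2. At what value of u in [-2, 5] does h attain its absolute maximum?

5

h'(u) = 4u^2 - 12u, which vanishes at u = 0 and u = 3.
Compare values at every candidate in [-2, 5]: h(-2) = -104/3; h(0) = 0; h(3) = -18; h(5) = 50/3.
So the maximum is h(5) = 50/3.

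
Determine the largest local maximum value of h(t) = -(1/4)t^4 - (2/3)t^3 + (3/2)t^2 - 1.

41/4

h'(t) = -t^3 - 2t^2 + 3t. Setting h'(t) = 0 gives t ∈ {-3, 0, 1}.
h''(t) = -3t^2 - 4t + 3. h''(-3) = -12 < 0 ⇒ local maximum; h''(0) = 3 > 0 ⇒ local minimum; h''(1) = -4 < 0 ⇒ local maximum.
So the largest local maximum value is h(-3) = 41/4.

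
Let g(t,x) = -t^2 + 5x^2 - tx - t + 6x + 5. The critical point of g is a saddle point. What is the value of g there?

∂g/∂t = -2t - x - 1 = 0 and ∂g/∂x = -t + 10x + 6 = 0, so (t, x) = (-4/21, -13/21).
The Hessian has g_{tt} = -2, g_{xx} = 10, g_{tx} = -1, giving D = -21 < 0, so the point is a saddle point.
g(-4/21, -13/21) = 68/21.

68/21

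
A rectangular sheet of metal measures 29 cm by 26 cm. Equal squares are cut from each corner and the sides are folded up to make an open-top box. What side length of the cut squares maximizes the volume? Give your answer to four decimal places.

4.5629

With cut size x, the volume is V(x) = x(29 − 2x)(26 − 2x) for 0 < x < 13.
V'(x) = 12x^2 − 220x + 754. Setting V'(x) = 0 gives x ≈ 4.5629 (the root in (0, 13)).
V''(x) = 24x − 220 is negative there, so this is the maximum; V ≈ 1530.2197.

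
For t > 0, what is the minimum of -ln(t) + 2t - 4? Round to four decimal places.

h'(t) = -1/t + 2 = 0 gives t = 1/2.
h''(t) = 1/t², which is positive for t > 0, so this is a local minimum.
h(1/2) = -1·ln(1/2) + 1 - 4 ≈ -2.3069.

-2.3069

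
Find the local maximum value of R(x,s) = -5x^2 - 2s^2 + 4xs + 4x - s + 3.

∂R/∂x = -10x + 4s + 4 = 0 and ∂R/∂s = 4x - 4s - 1 = 0, so (x, s) = (1/2, 1/4).
The Hessian has R_{xx} = -10, R_{ss} = -4, R_{xs} = 4, giving D = 24 > 0 with R_{xx} < 0, so the point is a local maximum.
R(1/2, 1/4) = 31/8.

31/8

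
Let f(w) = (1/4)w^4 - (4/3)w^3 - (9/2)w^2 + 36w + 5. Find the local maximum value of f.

227/4

Critical points: f'(w) = w^3 - 4w^2 - 9w + 36 vanishes at w = -3, 3, 4.
Second-derivative test with f''(w) = 3w^2 - 8w - 9: f''(-3) = 42 > 0 ⇒ local minimum; f''(3) = -6 < 0 ⇒ local maximum; f''(4) = 7 > 0 ⇒ local minimum.
So the local maximum value is f(3) = 227/4.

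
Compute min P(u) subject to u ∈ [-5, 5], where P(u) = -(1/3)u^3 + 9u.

Differentiating, P'(u) = -u^2 + 9; which vanishes at u = -3 and u = 3.
Candidates: P(-5) = -10/3; P(-3) = -18; P(3) = 18; P(5) = 10/3.
The minimum over the interval is -18, attained at u = -3.

-18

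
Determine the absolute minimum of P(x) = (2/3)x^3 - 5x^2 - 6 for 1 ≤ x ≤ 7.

Differentiating, P'(x) = 2x^2 - 10x; whose only zero in [1, 7] is x = 5.
Compare values at every candidate in [1, 7]: P(1) = -31/3; P(5) = -143/3; P(7) = -67/3.
Hence the absolute minimum is -143/3 at x = 5.

-143/3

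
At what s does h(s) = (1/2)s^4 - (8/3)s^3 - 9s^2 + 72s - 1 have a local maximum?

Critical points: h'(s) = 2s^3 - 8s^2 - 18s + 72 vanishes at s = -3, 3, 4.
Second-derivative test with h''(s) = 6s^2 - 16s - 18: h''(-3) = 84 > 0 ⇒ local minimum; h''(3) = -12 < 0 ⇒ local maximum; h''(4) = 14 > 0 ⇒ local minimum.
Thus h has its local maximum at s = 3, with value 205/2.

3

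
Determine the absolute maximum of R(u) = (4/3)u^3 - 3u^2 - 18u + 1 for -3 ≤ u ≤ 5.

R'(u) = 4u^2 - 6u - 18, which vanishes at u = -3/2 and u = 3.
Candidates: R(-3) = -8,  R(-3/2) = 67/4,  R(3) = -44,  R(5) = 8/3.
Hence the absolute maximum is 67/4 at u = -3/2.

67/4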